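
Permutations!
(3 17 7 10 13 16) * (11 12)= [0, 1, 2, 17, 4, 5, 6, 10, 8, 9, 13, 12, 11, 16, 14, 15, 3, 7]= (3 17 7 10 13 16)(11 12)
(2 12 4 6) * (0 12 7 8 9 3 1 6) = (0 12 4)(1 6 2 7 8 9 3) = [12, 6, 7, 1, 0, 5, 2, 8, 9, 3, 10, 11, 4]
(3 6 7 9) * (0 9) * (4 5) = [9, 1, 2, 6, 5, 4, 7, 0, 8, 3] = (0 9 3 6 7)(4 5)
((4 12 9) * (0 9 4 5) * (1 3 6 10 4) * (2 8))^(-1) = ((0 9 5)(1 3 6 10 4 12)(2 8))^(-1) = (0 5 9)(1 12 4 10 6 3)(2 8)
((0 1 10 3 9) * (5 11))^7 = (0 10 9 1 3)(5 11)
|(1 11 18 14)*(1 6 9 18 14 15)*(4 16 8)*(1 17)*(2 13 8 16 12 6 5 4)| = |(1 11 14 5 4 12 6 9 18 15 17)(2 13 8)| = 33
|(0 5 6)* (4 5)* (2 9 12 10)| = 4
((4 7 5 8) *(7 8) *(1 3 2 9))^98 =(1 2)(3 9)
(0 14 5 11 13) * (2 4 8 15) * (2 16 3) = (0 14 5 11 13)(2 4 8 15 16 3) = [14, 1, 4, 2, 8, 11, 6, 7, 15, 9, 10, 13, 12, 0, 5, 16, 3]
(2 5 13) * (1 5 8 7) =[0, 5, 8, 3, 4, 13, 6, 1, 7, 9, 10, 11, 12, 2] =(1 5 13 2 8 7)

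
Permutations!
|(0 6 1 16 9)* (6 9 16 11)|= |(16)(0 9)(1 11 6)|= 6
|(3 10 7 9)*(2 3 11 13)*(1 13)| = 8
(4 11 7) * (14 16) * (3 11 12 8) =(3 11 7 4 12 8)(14 16) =[0, 1, 2, 11, 12, 5, 6, 4, 3, 9, 10, 7, 8, 13, 16, 15, 14]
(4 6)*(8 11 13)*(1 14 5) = (1 14 5)(4 6)(8 11 13) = [0, 14, 2, 3, 6, 1, 4, 7, 11, 9, 10, 13, 12, 8, 5]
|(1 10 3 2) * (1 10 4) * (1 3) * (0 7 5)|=|(0 7 5)(1 4 3 2 10)|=15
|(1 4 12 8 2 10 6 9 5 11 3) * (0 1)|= 12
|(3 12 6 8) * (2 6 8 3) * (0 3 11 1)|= |(0 3 12 8 2 6 11 1)|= 8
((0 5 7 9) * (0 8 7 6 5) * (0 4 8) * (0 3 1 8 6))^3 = ((0 4 6 5)(1 8 7 9 3))^3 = (0 5 6 4)(1 9 8 3 7)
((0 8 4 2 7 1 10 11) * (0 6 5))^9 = ((0 8 4 2 7 1 10 11 6 5))^9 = (0 5 6 11 10 1 7 2 4 8)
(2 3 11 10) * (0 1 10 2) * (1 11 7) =(0 11 2 3 7 1 10) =[11, 10, 3, 7, 4, 5, 6, 1, 8, 9, 0, 2]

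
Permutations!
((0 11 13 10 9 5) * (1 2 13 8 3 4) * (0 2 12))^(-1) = ((0 11 8 3 4 1 12)(2 13 10 9 5))^(-1) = (0 12 1 4 3 8 11)(2 5 9 10 13)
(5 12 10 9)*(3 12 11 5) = (3 12 10 9)(5 11) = [0, 1, 2, 12, 4, 11, 6, 7, 8, 3, 9, 5, 10]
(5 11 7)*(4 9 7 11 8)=(11)(4 9 7 5 8)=[0, 1, 2, 3, 9, 8, 6, 5, 4, 7, 10, 11]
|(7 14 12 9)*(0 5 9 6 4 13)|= 9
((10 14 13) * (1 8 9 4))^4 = (10 14 13)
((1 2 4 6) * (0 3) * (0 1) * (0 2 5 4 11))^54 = (0 2 4 1)(3 11 6 5)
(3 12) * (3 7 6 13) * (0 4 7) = (0 4 7 6 13 3 12) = [4, 1, 2, 12, 7, 5, 13, 6, 8, 9, 10, 11, 0, 3]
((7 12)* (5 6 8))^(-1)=(5 8 6)(7 12)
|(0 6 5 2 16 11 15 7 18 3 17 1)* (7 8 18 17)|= 13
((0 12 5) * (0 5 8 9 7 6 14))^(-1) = ((0 12 8 9 7 6 14))^(-1) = (0 14 6 7 9 8 12)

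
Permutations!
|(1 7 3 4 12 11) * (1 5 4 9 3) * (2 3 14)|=|(1 7)(2 3 9 14)(4 12 11 5)|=4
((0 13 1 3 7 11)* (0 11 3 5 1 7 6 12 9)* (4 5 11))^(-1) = (0 9 12 6 3 7 13)(1 5 4 11) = ((0 13 7 3 6 12 9)(1 11 4 5))^(-1)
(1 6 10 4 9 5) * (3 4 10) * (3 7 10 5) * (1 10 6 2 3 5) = (1 2 3 4 9 5 10)(6 7) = [0, 2, 3, 4, 9, 10, 7, 6, 8, 5, 1]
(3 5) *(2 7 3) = (2 7 3 5) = [0, 1, 7, 5, 4, 2, 6, 3]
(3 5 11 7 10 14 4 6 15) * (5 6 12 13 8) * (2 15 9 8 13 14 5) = (2 15 3 6 9 8)(4 12 14)(5 11 7 10) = [0, 1, 15, 6, 12, 11, 9, 10, 2, 8, 5, 7, 14, 13, 4, 3]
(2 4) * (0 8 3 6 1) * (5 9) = (0 8 3 6 1)(2 4)(5 9) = [8, 0, 4, 6, 2, 9, 1, 7, 3, 5]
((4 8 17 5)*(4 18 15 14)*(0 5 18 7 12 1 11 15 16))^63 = ((0 5 7 12 1 11 15 14 4 8 17 18 16))^63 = (0 18 8 14 11 12 5 16 17 4 15 1 7)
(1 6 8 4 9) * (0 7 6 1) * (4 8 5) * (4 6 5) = (0 7 5 6 4 9) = [7, 1, 2, 3, 9, 6, 4, 5, 8, 0]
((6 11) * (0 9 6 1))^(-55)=(11)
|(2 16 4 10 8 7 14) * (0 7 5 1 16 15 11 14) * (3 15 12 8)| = |(0 7)(1 16 4 10 3 15 11 14 2 12 8 5)| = 12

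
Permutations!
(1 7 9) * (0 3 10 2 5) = [3, 7, 5, 10, 4, 0, 6, 9, 8, 1, 2] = (0 3 10 2 5)(1 7 9)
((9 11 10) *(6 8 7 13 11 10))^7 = ((6 8 7 13 11)(9 10))^7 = (6 7 11 8 13)(9 10)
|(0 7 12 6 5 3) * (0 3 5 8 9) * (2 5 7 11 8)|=|(0 11 8 9)(2 5 7 12 6)|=20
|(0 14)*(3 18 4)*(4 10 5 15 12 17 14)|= 10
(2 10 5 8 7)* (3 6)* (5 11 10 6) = (2 6 3 5 8 7)(10 11) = [0, 1, 6, 5, 4, 8, 3, 2, 7, 9, 11, 10]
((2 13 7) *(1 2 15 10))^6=(15)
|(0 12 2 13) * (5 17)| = 4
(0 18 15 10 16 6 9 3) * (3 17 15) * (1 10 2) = [18, 10, 1, 0, 4, 5, 9, 7, 8, 17, 16, 11, 12, 13, 14, 2, 6, 15, 3] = (0 18 3)(1 10 16 6 9 17 15 2)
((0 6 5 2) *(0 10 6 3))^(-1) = (0 3)(2 5 6 10) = ((0 3)(2 10 6 5))^(-1)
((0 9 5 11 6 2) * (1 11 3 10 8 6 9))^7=(0 8 5 1 6 3 11 2 10 9)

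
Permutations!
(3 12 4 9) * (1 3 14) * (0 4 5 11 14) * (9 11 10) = [4, 3, 2, 12, 11, 10, 6, 7, 8, 0, 9, 14, 5, 13, 1] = (0 4 11 14 1 3 12 5 10 9)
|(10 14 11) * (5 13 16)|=3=|(5 13 16)(10 14 11)|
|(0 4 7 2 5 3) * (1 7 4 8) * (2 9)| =|(0 8 1 7 9 2 5 3)| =8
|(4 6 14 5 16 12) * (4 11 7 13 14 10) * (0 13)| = |(0 13 14 5 16 12 11 7)(4 6 10)| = 24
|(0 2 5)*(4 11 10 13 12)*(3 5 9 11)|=10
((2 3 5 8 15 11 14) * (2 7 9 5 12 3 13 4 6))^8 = (5 8 15 11 14 7 9) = ((2 13 4 6)(3 12)(5 8 15 11 14 7 9))^8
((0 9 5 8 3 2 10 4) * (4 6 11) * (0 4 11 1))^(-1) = (11)(0 1 6 10 2 3 8 5 9)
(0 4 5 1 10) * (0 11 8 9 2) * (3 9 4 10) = (0 10 11 8 4 5 1 3 9 2) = [10, 3, 0, 9, 5, 1, 6, 7, 4, 2, 11, 8]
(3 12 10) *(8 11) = (3 12 10)(8 11) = [0, 1, 2, 12, 4, 5, 6, 7, 11, 9, 3, 8, 10]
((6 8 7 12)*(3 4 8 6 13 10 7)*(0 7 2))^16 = (0 10 12)(2 13 7)(3 4 8)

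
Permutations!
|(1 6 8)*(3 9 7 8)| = 6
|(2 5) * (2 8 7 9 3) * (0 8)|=7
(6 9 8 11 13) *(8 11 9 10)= (6 10 8 9 11 13)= [0, 1, 2, 3, 4, 5, 10, 7, 9, 11, 8, 13, 12, 6]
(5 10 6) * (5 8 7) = (5 10 6 8 7) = [0, 1, 2, 3, 4, 10, 8, 5, 7, 9, 6]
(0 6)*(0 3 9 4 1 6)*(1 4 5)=(1 6 3 9 5)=[0, 6, 2, 9, 4, 1, 3, 7, 8, 5]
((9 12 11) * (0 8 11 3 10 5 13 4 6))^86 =(0 4 5 3 9 8 6 13 10 12 11)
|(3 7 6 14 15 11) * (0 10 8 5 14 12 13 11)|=|(0 10 8 5 14 15)(3 7 6 12 13 11)|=6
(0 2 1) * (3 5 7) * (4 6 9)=(0 2 1)(3 5 7)(4 6 9)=[2, 0, 1, 5, 6, 7, 9, 3, 8, 4]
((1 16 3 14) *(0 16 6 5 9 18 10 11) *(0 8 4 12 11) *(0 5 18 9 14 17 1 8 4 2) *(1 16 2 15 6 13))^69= ((0 2)(1 13)(3 17 16)(4 12 11)(5 14 8 15 6 18 10))^69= (0 2)(1 13)(5 10 18 6 15 8 14)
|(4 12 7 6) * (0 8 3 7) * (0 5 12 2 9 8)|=|(2 9 8 3 7 6 4)(5 12)|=14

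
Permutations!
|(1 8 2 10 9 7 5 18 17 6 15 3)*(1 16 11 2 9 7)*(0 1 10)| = |(0 1 8 9 10 7 5 18 17 6 15 3 16 11 2)| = 15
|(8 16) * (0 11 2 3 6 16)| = |(0 11 2 3 6 16 8)| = 7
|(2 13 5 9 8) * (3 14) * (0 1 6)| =|(0 1 6)(2 13 5 9 8)(3 14)| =30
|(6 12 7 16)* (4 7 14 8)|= 7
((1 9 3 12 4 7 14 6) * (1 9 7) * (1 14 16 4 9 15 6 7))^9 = (4 14 7 16)(6 15)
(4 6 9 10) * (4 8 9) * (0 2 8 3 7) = [2, 1, 8, 7, 6, 5, 4, 0, 9, 10, 3] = (0 2 8 9 10 3 7)(4 6)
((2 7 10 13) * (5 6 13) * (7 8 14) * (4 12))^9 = (2 8 14 7 10 5 6 13)(4 12) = ((2 8 14 7 10 5 6 13)(4 12))^9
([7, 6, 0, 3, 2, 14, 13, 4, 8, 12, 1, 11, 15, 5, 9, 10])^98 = (0 4)(1 10 15 12 9 14 5 13 6)(2 7)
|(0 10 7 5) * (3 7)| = 5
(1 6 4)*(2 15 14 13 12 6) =(1 2 15 14 13 12 6 4) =[0, 2, 15, 3, 1, 5, 4, 7, 8, 9, 10, 11, 6, 12, 13, 14]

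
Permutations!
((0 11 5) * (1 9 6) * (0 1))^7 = (0 11 5 1 9 6)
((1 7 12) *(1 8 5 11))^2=((1 7 12 8 5 11))^2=(1 12 5)(7 8 11)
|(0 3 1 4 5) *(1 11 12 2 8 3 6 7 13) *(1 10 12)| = 13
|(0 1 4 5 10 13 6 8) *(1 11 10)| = |(0 11 10 13 6 8)(1 4 5)| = 6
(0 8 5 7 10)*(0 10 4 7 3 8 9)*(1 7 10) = (0 9)(1 7 4 10)(3 8 5) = [9, 7, 2, 8, 10, 3, 6, 4, 5, 0, 1]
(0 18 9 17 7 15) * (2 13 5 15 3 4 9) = (0 18 2 13 5 15)(3 4 9 17 7) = [18, 1, 13, 4, 9, 15, 6, 3, 8, 17, 10, 11, 12, 5, 14, 0, 16, 7, 2]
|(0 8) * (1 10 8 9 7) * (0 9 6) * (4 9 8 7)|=6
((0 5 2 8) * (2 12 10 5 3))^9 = ((0 3 2 8)(5 12 10))^9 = (12)(0 3 2 8)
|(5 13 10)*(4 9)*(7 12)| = 6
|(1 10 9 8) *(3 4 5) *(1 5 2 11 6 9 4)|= |(1 10 4 2 11 6 9 8 5 3)|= 10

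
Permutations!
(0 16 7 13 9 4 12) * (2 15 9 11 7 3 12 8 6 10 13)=(0 16 3 12)(2 15 9 4 8 6 10 13 11 7)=[16, 1, 15, 12, 8, 5, 10, 2, 6, 4, 13, 7, 0, 11, 14, 9, 3]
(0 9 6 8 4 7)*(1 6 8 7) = (0 9 8 4 1 6 7) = [9, 6, 2, 3, 1, 5, 7, 0, 4, 8]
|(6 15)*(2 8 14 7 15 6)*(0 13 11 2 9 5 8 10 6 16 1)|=|(0 13 11 2 10 6 16 1)(5 8 14 7 15 9)|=24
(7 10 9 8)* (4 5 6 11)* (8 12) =(4 5 6 11)(7 10 9 12 8) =[0, 1, 2, 3, 5, 6, 11, 10, 7, 12, 9, 4, 8]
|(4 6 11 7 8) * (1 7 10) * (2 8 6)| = 15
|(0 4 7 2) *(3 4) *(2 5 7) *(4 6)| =|(0 3 6 4 2)(5 7)| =10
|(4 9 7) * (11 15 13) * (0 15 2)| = |(0 15 13 11 2)(4 9 7)| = 15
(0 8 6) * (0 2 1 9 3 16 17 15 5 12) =(0 8 6 2 1 9 3 16 17 15 5 12) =[8, 9, 1, 16, 4, 12, 2, 7, 6, 3, 10, 11, 0, 13, 14, 5, 17, 15]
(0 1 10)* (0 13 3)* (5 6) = [1, 10, 2, 0, 4, 6, 5, 7, 8, 9, 13, 11, 12, 3] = (0 1 10 13 3)(5 6)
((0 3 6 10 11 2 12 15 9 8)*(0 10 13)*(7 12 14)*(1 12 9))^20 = (1 15 12)(2 11 10 8 9 7 14)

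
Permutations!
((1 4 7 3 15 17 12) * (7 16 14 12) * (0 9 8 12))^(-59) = (0 4 8 14 1 9 16 12)(3 15 17 7)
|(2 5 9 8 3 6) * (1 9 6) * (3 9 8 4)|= |(1 8 9 4 3)(2 5 6)|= 15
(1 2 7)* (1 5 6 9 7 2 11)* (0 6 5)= (0 6 9 7)(1 11)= [6, 11, 2, 3, 4, 5, 9, 0, 8, 7, 10, 1]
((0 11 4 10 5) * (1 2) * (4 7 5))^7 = (0 5 7 11)(1 2)(4 10)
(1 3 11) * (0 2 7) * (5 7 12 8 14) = (0 2 12 8 14 5 7)(1 3 11) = [2, 3, 12, 11, 4, 7, 6, 0, 14, 9, 10, 1, 8, 13, 5]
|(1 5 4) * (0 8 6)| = 3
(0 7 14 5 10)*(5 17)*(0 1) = (0 7 14 17 5 10 1) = [7, 0, 2, 3, 4, 10, 6, 14, 8, 9, 1, 11, 12, 13, 17, 15, 16, 5]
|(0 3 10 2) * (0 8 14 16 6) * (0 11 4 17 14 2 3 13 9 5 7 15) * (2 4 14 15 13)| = |(0 2 8 4 17 15)(3 10)(5 7 13 9)(6 11 14 16)| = 12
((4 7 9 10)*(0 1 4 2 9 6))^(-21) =(10)(0 6 7 4 1)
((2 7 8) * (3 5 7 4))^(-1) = ((2 4 3 5 7 8))^(-1) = (2 8 7 5 3 4)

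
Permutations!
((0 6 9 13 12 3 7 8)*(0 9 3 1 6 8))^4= ((0 8 9 13 12 1 6 3 7))^4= (0 12 7 13 3 9 6 8 1)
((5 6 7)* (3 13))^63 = (3 13) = ((3 13)(5 6 7))^63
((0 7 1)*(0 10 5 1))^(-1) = ((0 7)(1 10 5))^(-1) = (0 7)(1 5 10)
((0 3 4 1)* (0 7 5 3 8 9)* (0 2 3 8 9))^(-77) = (0 4 8 3 5 2 7 9 1)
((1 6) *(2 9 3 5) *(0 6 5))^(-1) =(0 3 9 2 5 1 6)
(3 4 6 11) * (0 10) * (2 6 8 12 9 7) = (0 10)(2 6 11 3 4 8 12 9 7) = [10, 1, 6, 4, 8, 5, 11, 2, 12, 7, 0, 3, 9]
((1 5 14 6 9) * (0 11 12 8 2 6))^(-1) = ((0 11 12 8 2 6 9 1 5 14))^(-1) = (0 14 5 1 9 6 2 8 12 11)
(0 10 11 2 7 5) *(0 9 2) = (0 10 11)(2 7 5 9) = [10, 1, 7, 3, 4, 9, 6, 5, 8, 2, 11, 0]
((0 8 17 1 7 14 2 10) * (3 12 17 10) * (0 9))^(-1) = (0 9 10 8)(1 17 12 3 2 14 7)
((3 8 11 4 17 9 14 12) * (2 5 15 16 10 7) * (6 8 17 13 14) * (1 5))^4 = ((1 5 15 16 10 7 2)(3 17 9 6 8 11 4 13 14 12))^4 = (1 10 5 7 15 2 16)(3 8 14 9 4)(6 13 17 11 12)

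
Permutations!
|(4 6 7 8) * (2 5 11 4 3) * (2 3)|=|(2 5 11 4 6 7 8)|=7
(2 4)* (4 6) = (2 6 4) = [0, 1, 6, 3, 2, 5, 4]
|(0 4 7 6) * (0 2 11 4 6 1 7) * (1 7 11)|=|(0 6 2 1 11 4)|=6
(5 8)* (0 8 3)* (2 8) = (0 2 8 5 3) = [2, 1, 8, 0, 4, 3, 6, 7, 5]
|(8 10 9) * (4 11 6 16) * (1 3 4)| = 6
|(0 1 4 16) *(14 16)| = |(0 1 4 14 16)| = 5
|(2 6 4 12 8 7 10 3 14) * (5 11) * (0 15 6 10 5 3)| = 13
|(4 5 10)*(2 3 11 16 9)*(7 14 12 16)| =24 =|(2 3 11 7 14 12 16 9)(4 5 10)|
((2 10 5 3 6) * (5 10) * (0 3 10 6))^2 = (2 10)(5 6)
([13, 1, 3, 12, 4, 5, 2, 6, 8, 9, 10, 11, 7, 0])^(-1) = (0 13)(2 6 7 12 3)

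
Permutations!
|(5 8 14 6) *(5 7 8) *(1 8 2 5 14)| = |(1 8)(2 5 14 6 7)| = 10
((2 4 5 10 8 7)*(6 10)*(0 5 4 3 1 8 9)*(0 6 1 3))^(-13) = (0 2 7 8 1 5)(6 9 10)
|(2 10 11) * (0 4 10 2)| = 4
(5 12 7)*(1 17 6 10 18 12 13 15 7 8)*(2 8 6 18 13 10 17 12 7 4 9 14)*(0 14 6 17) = (0 14 2 8 1 12 17 18 7 5 10 13 15 4 9 6) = [14, 12, 8, 3, 9, 10, 0, 5, 1, 6, 13, 11, 17, 15, 2, 4, 16, 18, 7]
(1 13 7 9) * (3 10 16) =(1 13 7 9)(3 10 16) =[0, 13, 2, 10, 4, 5, 6, 9, 8, 1, 16, 11, 12, 7, 14, 15, 3]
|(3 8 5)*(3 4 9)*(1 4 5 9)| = |(1 4)(3 8 9)| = 6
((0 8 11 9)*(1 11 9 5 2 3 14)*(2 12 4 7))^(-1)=((0 8 9)(1 11 5 12 4 7 2 3 14))^(-1)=(0 9 8)(1 14 3 2 7 4 12 5 11)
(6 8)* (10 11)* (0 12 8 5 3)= (0 12 8 6 5 3)(10 11)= [12, 1, 2, 0, 4, 3, 5, 7, 6, 9, 11, 10, 8]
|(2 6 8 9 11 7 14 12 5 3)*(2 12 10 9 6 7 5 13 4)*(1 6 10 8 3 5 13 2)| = |(1 6 3 12 2 7 14 8 10 9 11 13 4)| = 13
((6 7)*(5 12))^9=(5 12)(6 7)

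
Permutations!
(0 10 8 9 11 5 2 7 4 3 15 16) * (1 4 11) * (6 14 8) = [10, 4, 7, 15, 3, 2, 14, 11, 9, 1, 6, 5, 12, 13, 8, 16, 0] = (0 10 6 14 8 9 1 4 3 15 16)(2 7 11 5)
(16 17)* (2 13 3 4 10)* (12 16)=(2 13 3 4 10)(12 16 17)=[0, 1, 13, 4, 10, 5, 6, 7, 8, 9, 2, 11, 16, 3, 14, 15, 17, 12]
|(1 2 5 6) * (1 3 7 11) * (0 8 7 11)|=|(0 8 7)(1 2 5 6 3 11)|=6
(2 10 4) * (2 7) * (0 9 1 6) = [9, 6, 10, 3, 7, 5, 0, 2, 8, 1, 4] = (0 9 1 6)(2 10 4 7)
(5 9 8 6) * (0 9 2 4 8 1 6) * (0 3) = (0 9 1 6 5 2 4 8 3) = [9, 6, 4, 0, 8, 2, 5, 7, 3, 1]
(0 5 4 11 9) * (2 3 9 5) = [2, 1, 3, 9, 11, 4, 6, 7, 8, 0, 10, 5] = (0 2 3 9)(4 11 5)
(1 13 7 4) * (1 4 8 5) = (1 13 7 8 5) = [0, 13, 2, 3, 4, 1, 6, 8, 5, 9, 10, 11, 12, 7]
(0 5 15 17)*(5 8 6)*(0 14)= (0 8 6 5 15 17 14)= [8, 1, 2, 3, 4, 15, 5, 7, 6, 9, 10, 11, 12, 13, 0, 17, 16, 14]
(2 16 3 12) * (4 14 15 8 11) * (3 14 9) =(2 16 14 15 8 11 4 9 3 12) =[0, 1, 16, 12, 9, 5, 6, 7, 11, 3, 10, 4, 2, 13, 15, 8, 14]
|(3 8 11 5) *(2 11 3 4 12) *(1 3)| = 15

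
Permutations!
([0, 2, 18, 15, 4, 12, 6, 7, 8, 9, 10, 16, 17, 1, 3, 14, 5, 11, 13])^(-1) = (1 13 18 2)(3 14 15)(5 16 11 17 12)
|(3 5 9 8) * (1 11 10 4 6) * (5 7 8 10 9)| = 6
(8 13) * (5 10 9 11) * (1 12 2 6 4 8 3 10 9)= (1 12 2 6 4 8 13 3 10)(5 9 11)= [0, 12, 6, 10, 8, 9, 4, 7, 13, 11, 1, 5, 2, 3]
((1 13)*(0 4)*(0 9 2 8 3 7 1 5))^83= ((0 4 9 2 8 3 7 1 13 5))^83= (0 2 7 5 9 3 13 4 8 1)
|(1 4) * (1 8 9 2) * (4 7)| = |(1 7 4 8 9 2)| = 6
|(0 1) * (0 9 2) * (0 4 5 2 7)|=12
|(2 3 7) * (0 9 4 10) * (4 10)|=|(0 9 10)(2 3 7)|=3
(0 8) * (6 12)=(0 8)(6 12)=[8, 1, 2, 3, 4, 5, 12, 7, 0, 9, 10, 11, 6]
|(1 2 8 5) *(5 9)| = 5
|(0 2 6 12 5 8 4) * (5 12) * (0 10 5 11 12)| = 20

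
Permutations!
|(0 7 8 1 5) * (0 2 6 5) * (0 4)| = 15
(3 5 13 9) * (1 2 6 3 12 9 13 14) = (1 2 6 3 5 14)(9 12) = [0, 2, 6, 5, 4, 14, 3, 7, 8, 12, 10, 11, 9, 13, 1]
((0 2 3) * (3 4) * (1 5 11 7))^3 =(0 3 4 2)(1 7 11 5)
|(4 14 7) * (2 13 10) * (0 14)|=|(0 14 7 4)(2 13 10)|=12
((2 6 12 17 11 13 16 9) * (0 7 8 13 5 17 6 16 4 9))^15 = (17)(0 16 2 9 4 13 8 7)(6 12)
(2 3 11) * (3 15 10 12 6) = (2 15 10 12 6 3 11) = [0, 1, 15, 11, 4, 5, 3, 7, 8, 9, 12, 2, 6, 13, 14, 10]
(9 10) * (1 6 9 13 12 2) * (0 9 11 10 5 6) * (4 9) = (0 4 9 5 6 11 10 13 12 2 1) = [4, 0, 1, 3, 9, 6, 11, 7, 8, 5, 13, 10, 2, 12]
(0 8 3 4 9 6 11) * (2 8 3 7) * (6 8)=(0 3 4 9 8 7 2 6 11)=[3, 1, 6, 4, 9, 5, 11, 2, 7, 8, 10, 0]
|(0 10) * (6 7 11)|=6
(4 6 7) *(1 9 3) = (1 9 3)(4 6 7) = [0, 9, 2, 1, 6, 5, 7, 4, 8, 3]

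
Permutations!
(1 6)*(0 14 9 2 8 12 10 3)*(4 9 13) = (0 14 13 4 9 2 8 12 10 3)(1 6) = [14, 6, 8, 0, 9, 5, 1, 7, 12, 2, 3, 11, 10, 4, 13]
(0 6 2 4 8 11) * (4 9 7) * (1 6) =(0 1 6 2 9 7 4 8 11) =[1, 6, 9, 3, 8, 5, 2, 4, 11, 7, 10, 0]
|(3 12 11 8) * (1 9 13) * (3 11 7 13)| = |(1 9 3 12 7 13)(8 11)| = 6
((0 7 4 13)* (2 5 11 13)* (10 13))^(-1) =(0 13 10 11 5 2 4 7) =((0 7 4 2 5 11 10 13))^(-1)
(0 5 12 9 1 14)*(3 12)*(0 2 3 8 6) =[5, 14, 3, 12, 4, 8, 0, 7, 6, 1, 10, 11, 9, 13, 2] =(0 5 8 6)(1 14 2 3 12 9)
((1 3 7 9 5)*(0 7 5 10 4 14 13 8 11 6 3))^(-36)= (0 10 13 6 1 9 14 11 5 7 4 8 3)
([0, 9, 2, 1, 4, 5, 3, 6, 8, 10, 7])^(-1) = [0, 3, 2, 6, 4, 5, 7, 10, 8, 1, 9]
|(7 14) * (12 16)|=|(7 14)(12 16)|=2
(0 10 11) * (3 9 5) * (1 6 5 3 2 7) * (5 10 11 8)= (0 11)(1 6 10 8 5 2 7)(3 9)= [11, 6, 7, 9, 4, 2, 10, 1, 5, 3, 8, 0]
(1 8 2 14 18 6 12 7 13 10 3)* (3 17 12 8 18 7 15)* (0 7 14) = (0 7 13 10 17 12 15 3 1 18 6 8 2) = [7, 18, 0, 1, 4, 5, 8, 13, 2, 9, 17, 11, 15, 10, 14, 3, 16, 12, 6]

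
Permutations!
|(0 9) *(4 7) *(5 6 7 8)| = 10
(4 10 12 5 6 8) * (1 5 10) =(1 5 6 8 4)(10 12) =[0, 5, 2, 3, 1, 6, 8, 7, 4, 9, 12, 11, 10]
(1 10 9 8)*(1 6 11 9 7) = (1 10 7)(6 11 9 8) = [0, 10, 2, 3, 4, 5, 11, 1, 6, 8, 7, 9]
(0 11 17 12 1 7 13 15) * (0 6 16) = (0 11 17 12 1 7 13 15 6 16) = [11, 7, 2, 3, 4, 5, 16, 13, 8, 9, 10, 17, 1, 15, 14, 6, 0, 12]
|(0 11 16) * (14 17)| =|(0 11 16)(14 17)| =6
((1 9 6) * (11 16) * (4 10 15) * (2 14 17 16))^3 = ((1 9 6)(2 14 17 16 11)(4 10 15))^3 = (2 16 14 11 17)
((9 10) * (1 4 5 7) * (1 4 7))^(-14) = (10)(1 4)(5 7)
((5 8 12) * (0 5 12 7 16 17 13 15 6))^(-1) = ((0 5 8 7 16 17 13 15 6))^(-1) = (0 6 15 13 17 16 7 8 5)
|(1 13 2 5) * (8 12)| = 4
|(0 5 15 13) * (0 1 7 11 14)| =|(0 5 15 13 1 7 11 14)| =8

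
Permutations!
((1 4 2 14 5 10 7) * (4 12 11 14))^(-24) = ((1 12 11 14 5 10 7)(2 4))^(-24) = (1 5 12 10 11 7 14)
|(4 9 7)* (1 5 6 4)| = |(1 5 6 4 9 7)| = 6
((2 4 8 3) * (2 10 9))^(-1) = ((2 4 8 3 10 9))^(-1) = (2 9 10 3 8 4)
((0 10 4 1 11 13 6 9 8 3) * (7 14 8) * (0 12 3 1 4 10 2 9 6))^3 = (0 7 1)(2 14 11)(3 12)(8 13 9)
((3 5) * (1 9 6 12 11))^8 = (1 12 9 11 6) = ((1 9 6 12 11)(3 5))^8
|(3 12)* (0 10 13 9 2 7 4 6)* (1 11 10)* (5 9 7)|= 24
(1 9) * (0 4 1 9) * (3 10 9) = (0 4 1)(3 10 9) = [4, 0, 2, 10, 1, 5, 6, 7, 8, 3, 9]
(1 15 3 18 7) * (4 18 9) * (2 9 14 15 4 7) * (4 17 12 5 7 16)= (1 17 12 5 7)(2 9 16 4 18)(3 14 15)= [0, 17, 9, 14, 18, 7, 6, 1, 8, 16, 10, 11, 5, 13, 15, 3, 4, 12, 2]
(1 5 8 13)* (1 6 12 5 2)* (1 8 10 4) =(1 2 8 13 6 12 5 10 4) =[0, 2, 8, 3, 1, 10, 12, 7, 13, 9, 4, 11, 5, 6]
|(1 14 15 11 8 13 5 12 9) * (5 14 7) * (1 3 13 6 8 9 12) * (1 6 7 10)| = |(1 10)(3 13 14 15 11 9)(5 6 8 7)| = 12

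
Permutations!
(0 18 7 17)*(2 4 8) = [18, 1, 4, 3, 8, 5, 6, 17, 2, 9, 10, 11, 12, 13, 14, 15, 16, 0, 7] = (0 18 7 17)(2 4 8)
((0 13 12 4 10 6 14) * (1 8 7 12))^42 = (0 1 7 4 6)(8 12 10 14 13)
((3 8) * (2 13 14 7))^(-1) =(2 7 14 13)(3 8)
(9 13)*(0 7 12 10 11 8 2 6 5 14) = (0 7 12 10 11 8 2 6 5 14)(9 13) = [7, 1, 6, 3, 4, 14, 5, 12, 2, 13, 11, 8, 10, 9, 0]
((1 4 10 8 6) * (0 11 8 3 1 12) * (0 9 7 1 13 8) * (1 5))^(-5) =(0 11)(1 6 4 12 10 9 3 7 13 5 8)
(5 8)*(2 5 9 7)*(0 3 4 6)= (0 3 4 6)(2 5 8 9 7)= [3, 1, 5, 4, 6, 8, 0, 2, 9, 7]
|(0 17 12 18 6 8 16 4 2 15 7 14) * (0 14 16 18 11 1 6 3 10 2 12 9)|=|(0 17 9)(1 6 8 18 3 10 2 15 7 16 4 12 11)|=39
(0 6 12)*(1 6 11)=(0 11 1 6 12)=[11, 6, 2, 3, 4, 5, 12, 7, 8, 9, 10, 1, 0]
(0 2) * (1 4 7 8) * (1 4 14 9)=(0 2)(1 14 9)(4 7 8)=[2, 14, 0, 3, 7, 5, 6, 8, 4, 1, 10, 11, 12, 13, 9]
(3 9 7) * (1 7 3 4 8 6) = (1 7 4 8 6)(3 9) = [0, 7, 2, 9, 8, 5, 1, 4, 6, 3]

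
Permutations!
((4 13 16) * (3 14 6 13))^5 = ((3 14 6 13 16 4))^5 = (3 4 16 13 6 14)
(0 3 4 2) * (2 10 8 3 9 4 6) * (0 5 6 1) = (0 9 4 10 8 3 1)(2 5 6) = [9, 0, 5, 1, 10, 6, 2, 7, 3, 4, 8]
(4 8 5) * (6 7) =[0, 1, 2, 3, 8, 4, 7, 6, 5] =(4 8 5)(6 7)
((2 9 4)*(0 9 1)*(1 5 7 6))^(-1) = (0 1 6 7 5 2 4 9)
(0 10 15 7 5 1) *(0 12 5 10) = [0, 12, 2, 3, 4, 1, 6, 10, 8, 9, 15, 11, 5, 13, 14, 7] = (1 12 5)(7 10 15)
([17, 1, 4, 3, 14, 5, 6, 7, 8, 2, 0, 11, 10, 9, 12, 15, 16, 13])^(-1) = (0 10 12 14 4 2 9 13 17)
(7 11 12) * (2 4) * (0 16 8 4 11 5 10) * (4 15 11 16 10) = (0 10)(2 16 8 15 11 12 7 5 4) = [10, 1, 16, 3, 2, 4, 6, 5, 15, 9, 0, 12, 7, 13, 14, 11, 8]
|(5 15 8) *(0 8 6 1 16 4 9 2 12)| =11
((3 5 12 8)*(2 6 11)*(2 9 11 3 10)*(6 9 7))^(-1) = (2 10 8 12 5 3 6 7 11 9) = ((2 9 11 7 6 3 5 12 8 10))^(-1)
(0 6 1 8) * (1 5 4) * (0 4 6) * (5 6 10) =(1 8 4)(5 10) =[0, 8, 2, 3, 1, 10, 6, 7, 4, 9, 5]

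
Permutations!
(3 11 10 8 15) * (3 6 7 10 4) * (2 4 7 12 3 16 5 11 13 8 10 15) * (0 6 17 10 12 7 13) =(0 6 7 15 17 10 12 3)(2 4 16 5 11 13 8) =[6, 1, 4, 0, 16, 11, 7, 15, 2, 9, 12, 13, 3, 8, 14, 17, 5, 10]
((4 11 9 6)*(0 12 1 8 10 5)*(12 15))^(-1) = (0 5 10 8 1 12 15)(4 6 9 11)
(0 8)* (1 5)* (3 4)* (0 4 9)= (0 8 4 3 9)(1 5)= [8, 5, 2, 9, 3, 1, 6, 7, 4, 0]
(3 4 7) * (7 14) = [0, 1, 2, 4, 14, 5, 6, 3, 8, 9, 10, 11, 12, 13, 7] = (3 4 14 7)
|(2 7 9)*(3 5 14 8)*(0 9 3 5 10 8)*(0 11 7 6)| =28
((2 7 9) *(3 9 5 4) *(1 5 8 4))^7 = (1 5)(2 7 8 4 3 9)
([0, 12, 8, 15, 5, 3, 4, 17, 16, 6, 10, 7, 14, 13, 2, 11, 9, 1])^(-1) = (1 17 7 11 15 3 5 4 6 9 16 8 2 14 12)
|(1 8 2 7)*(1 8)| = |(2 7 8)| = 3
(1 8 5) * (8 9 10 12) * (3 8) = (1 9 10 12 3 8 5) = [0, 9, 2, 8, 4, 1, 6, 7, 5, 10, 12, 11, 3]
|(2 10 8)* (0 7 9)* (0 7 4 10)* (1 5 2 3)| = |(0 4 10 8 3 1 5 2)(7 9)| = 8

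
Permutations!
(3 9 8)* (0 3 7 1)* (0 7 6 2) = (0 3 9 8 6 2)(1 7) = [3, 7, 0, 9, 4, 5, 2, 1, 6, 8]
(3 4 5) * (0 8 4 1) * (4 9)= (0 8 9 4 5 3 1)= [8, 0, 2, 1, 5, 3, 6, 7, 9, 4]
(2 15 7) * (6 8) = (2 15 7)(6 8) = [0, 1, 15, 3, 4, 5, 8, 2, 6, 9, 10, 11, 12, 13, 14, 7]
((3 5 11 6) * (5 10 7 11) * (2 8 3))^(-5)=(2 3 7 6 8 10 11)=((2 8 3 10 7 11 6))^(-5)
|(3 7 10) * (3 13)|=|(3 7 10 13)|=4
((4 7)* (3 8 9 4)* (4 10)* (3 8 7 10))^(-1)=(3 9 8 7)(4 10)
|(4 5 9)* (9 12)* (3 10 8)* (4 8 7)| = |(3 10 7 4 5 12 9 8)| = 8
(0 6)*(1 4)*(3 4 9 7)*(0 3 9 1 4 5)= (0 6 3 5)(7 9)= [6, 1, 2, 5, 4, 0, 3, 9, 8, 7]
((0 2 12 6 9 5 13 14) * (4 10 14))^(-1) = (0 14 10 4 13 5 9 6 12 2)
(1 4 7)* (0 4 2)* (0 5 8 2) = (0 4 7 1)(2 5 8) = [4, 0, 5, 3, 7, 8, 6, 1, 2]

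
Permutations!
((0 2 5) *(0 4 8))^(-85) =(8)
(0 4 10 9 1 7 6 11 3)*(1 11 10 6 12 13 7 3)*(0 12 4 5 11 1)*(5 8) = (0 8 5 11)(1 3 12 13 7 4 6 10 9) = [8, 3, 2, 12, 6, 11, 10, 4, 5, 1, 9, 0, 13, 7]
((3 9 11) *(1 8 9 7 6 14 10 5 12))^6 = ((1 8 9 11 3 7 6 14 10 5 12))^6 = (1 6 8 14 9 10 11 5 3 12 7)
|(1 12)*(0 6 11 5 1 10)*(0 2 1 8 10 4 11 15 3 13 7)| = |(0 6 15 3 13 7)(1 12 4 11 5 8 10 2)| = 24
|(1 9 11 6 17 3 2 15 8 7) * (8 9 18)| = |(1 18 8 7)(2 15 9 11 6 17 3)| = 28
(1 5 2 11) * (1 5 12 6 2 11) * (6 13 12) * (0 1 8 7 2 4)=[1, 6, 8, 3, 0, 11, 4, 2, 7, 9, 10, 5, 13, 12]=(0 1 6 4)(2 8 7)(5 11)(12 13)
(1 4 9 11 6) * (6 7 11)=(1 4 9 6)(7 11)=[0, 4, 2, 3, 9, 5, 1, 11, 8, 6, 10, 7]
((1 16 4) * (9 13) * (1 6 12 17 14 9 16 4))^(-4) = (1 14 4 9 6 13 12 16 17) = ((1 4 6 12 17 14 9 13 16))^(-4)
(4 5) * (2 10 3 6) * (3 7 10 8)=(2 8 3 6)(4 5)(7 10)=[0, 1, 8, 6, 5, 4, 2, 10, 3, 9, 7]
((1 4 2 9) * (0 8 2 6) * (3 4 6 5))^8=((0 8 2 9 1 6)(3 4 5))^8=(0 2 1)(3 5 4)(6 8 9)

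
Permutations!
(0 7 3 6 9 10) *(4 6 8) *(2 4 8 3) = (0 7 2 4 6 9 10) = [7, 1, 4, 3, 6, 5, 9, 2, 8, 10, 0]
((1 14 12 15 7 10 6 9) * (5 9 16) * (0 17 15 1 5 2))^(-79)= (0 17 15 7 10 6 16 2)(1 12 14)(5 9)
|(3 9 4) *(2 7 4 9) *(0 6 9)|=|(0 6 9)(2 7 4 3)|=12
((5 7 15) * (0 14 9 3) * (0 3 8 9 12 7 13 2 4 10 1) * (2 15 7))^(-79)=((0 14 12 2 4 10 1)(5 13 15)(8 9))^(-79)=(0 10 2 14 1 4 12)(5 15 13)(8 9)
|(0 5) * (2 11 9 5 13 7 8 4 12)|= |(0 13 7 8 4 12 2 11 9 5)|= 10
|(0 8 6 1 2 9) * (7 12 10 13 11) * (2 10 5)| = 12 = |(0 8 6 1 10 13 11 7 12 5 2 9)|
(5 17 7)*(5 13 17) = (7 13 17) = [0, 1, 2, 3, 4, 5, 6, 13, 8, 9, 10, 11, 12, 17, 14, 15, 16, 7]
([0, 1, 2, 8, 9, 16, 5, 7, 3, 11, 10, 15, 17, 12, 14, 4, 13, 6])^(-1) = (3 8)(4 15 11 9)(5 6 17 12 13 16)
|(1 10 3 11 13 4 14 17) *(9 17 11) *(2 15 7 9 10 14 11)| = 42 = |(1 14 2 15 7 9 17)(3 10)(4 11 13)|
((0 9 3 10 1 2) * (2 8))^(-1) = (0 2 8 1 10 3 9)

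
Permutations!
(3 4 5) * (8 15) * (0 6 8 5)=(0 6 8 15 5 3 4)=[6, 1, 2, 4, 0, 3, 8, 7, 15, 9, 10, 11, 12, 13, 14, 5]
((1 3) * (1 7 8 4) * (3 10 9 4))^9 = (1 10 9 4)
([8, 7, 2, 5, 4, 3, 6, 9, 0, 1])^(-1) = [8, 9, 2, 5, 4, 3, 6, 1, 0, 7]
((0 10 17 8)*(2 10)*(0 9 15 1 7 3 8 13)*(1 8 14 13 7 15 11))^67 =(0 17 14 2 7 13 10 3)(1 8 11 15 9)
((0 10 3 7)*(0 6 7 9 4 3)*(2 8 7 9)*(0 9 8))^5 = ((0 10 9 4 3 2)(6 8 7))^5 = (0 2 3 4 9 10)(6 7 8)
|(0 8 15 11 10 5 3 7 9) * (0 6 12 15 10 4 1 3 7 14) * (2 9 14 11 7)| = |(0 8 10 5 2 9 6 12 15 7 14)(1 3 11 4)| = 44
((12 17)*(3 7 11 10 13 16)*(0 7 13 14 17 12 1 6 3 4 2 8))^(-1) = (0 8 2 4 16 13 3 6 1 17 14 10 11 7) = ((0 7 11 10 14 17 1 6 3 13 16 4 2 8))^(-1)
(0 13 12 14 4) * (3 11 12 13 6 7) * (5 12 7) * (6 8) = [8, 1, 2, 11, 0, 12, 5, 3, 6, 9, 10, 7, 14, 13, 4] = (0 8 6 5 12 14 4)(3 11 7)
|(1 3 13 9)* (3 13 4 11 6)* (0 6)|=15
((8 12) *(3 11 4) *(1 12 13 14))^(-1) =((1 12 8 13 14)(3 11 4))^(-1) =(1 14 13 8 12)(3 4 11)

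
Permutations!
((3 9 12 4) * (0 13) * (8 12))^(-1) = ((0 13)(3 9 8 12 4))^(-1) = (0 13)(3 4 12 8 9)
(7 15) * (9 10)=(7 15)(9 10)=[0, 1, 2, 3, 4, 5, 6, 15, 8, 10, 9, 11, 12, 13, 14, 7]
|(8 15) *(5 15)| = |(5 15 8)| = 3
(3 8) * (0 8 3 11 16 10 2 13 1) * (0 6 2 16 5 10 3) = [8, 6, 13, 0, 4, 10, 2, 7, 11, 9, 16, 5, 12, 1, 14, 15, 3] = (0 8 11 5 10 16 3)(1 6 2 13)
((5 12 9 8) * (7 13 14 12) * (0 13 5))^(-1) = (0 8 9 12 14 13)(5 7)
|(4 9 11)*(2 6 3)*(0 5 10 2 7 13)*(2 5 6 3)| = 6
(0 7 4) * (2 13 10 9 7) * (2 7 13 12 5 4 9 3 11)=(0 7 9 13 10 3 11 2 12 5 4)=[7, 1, 12, 11, 0, 4, 6, 9, 8, 13, 3, 2, 5, 10]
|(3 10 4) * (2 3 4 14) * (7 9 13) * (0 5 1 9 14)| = 10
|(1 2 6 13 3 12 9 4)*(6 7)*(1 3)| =|(1 2 7 6 13)(3 12 9 4)| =20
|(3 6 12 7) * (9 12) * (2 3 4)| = |(2 3 6 9 12 7 4)| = 7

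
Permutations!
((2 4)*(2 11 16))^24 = (16)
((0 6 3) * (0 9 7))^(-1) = (0 7 9 3 6)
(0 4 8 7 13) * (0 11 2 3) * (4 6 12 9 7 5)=(0 6 12 9 7 13 11 2 3)(4 8 5)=[6, 1, 3, 0, 8, 4, 12, 13, 5, 7, 10, 2, 9, 11]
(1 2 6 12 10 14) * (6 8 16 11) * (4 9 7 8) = (1 2 4 9 7 8 16 11 6 12 10 14) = [0, 2, 4, 3, 9, 5, 12, 8, 16, 7, 14, 6, 10, 13, 1, 15, 11]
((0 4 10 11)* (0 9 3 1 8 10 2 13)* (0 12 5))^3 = ((0 4 2 13 12 5)(1 8 10 11 9 3))^3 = (0 13)(1 11)(2 5)(3 10)(4 12)(8 9)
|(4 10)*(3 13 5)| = 6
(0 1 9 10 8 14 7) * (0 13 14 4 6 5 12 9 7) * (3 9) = (0 1 7 13 14)(3 9 10 8 4 6 5 12) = [1, 7, 2, 9, 6, 12, 5, 13, 4, 10, 8, 11, 3, 14, 0]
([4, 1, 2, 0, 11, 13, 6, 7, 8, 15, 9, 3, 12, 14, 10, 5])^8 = [0, 1, 2, 3, 4, 14, 6, 7, 8, 5, 15, 11, 12, 10, 9, 13]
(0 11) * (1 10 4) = (0 11)(1 10 4) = [11, 10, 2, 3, 1, 5, 6, 7, 8, 9, 4, 0]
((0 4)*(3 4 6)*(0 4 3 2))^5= (0 2 6)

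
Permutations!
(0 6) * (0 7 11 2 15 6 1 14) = [1, 14, 15, 3, 4, 5, 7, 11, 8, 9, 10, 2, 12, 13, 0, 6] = (0 1 14)(2 15 6 7 11)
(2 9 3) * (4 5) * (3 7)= (2 9 7 3)(4 5)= [0, 1, 9, 2, 5, 4, 6, 3, 8, 7]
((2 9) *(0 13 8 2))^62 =(0 8 9 13 2)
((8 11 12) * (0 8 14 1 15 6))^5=(0 1 11 6 14 8 15 12)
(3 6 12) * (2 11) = [0, 1, 11, 6, 4, 5, 12, 7, 8, 9, 10, 2, 3] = (2 11)(3 6 12)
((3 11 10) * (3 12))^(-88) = (12)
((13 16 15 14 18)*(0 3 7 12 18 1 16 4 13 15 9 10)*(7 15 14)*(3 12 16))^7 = (0 7 14 10 15 18 9 3 12 16 1)(4 13)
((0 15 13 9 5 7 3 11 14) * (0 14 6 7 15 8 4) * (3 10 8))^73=(0 3 11 6 7 10 8 4)(5 15 13 9)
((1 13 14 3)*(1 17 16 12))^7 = ((1 13 14 3 17 16 12))^7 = (17)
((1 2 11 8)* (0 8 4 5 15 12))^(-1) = ((0 8 1 2 11 4 5 15 12))^(-1) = (0 12 15 5 4 11 2 1 8)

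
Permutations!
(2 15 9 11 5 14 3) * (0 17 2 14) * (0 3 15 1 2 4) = (0 17 4)(1 2)(3 14 15 9 11 5) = [17, 2, 1, 14, 0, 3, 6, 7, 8, 11, 10, 5, 12, 13, 15, 9, 16, 4]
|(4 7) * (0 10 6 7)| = 5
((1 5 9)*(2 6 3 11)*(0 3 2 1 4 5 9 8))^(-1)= (0 8 5 4 9 1 11 3)(2 6)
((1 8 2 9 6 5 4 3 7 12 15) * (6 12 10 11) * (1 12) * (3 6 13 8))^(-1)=((1 3 7 10 11 13 8 2 9)(4 6 5)(12 15))^(-1)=(1 9 2 8 13 11 10 7 3)(4 5 6)(12 15)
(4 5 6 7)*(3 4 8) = (3 4 5 6 7 8) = [0, 1, 2, 4, 5, 6, 7, 8, 3]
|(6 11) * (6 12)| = |(6 11 12)| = 3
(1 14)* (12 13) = (1 14)(12 13) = [0, 14, 2, 3, 4, 5, 6, 7, 8, 9, 10, 11, 13, 12, 1]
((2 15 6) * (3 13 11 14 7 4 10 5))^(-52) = (2 6 15)(3 7)(4 13)(5 14)(10 11)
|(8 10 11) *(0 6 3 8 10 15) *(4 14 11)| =20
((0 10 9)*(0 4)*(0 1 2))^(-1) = (0 2 1 4 9 10)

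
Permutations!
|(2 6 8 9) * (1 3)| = 4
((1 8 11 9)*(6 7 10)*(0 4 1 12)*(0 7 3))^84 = ((0 4 1 8 11 9 12 7 10 6 3))^84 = (0 7 8 3 12 1 6 9 4 10 11)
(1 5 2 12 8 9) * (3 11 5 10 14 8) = (1 10 14 8 9)(2 12 3 11 5) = [0, 10, 12, 11, 4, 2, 6, 7, 9, 1, 14, 5, 3, 13, 8]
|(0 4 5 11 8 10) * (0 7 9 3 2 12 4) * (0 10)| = 11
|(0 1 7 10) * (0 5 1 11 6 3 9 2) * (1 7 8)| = 6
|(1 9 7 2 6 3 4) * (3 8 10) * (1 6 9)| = 15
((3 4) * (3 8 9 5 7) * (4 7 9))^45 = (3 7)(4 8)(5 9)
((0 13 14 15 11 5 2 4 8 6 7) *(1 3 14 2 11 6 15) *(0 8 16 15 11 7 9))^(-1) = (0 9 6 15 16 4 2 13)(1 14 3)(5 11 8 7)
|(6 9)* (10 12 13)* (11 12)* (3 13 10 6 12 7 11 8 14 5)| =|(3 13 6 9 12 10 8 14 5)(7 11)| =18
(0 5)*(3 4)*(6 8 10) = (0 5)(3 4)(6 8 10) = [5, 1, 2, 4, 3, 0, 8, 7, 10, 9, 6]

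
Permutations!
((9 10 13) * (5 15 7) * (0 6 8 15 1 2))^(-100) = (0 7)(1 8)(2 15)(5 6)(9 13 10)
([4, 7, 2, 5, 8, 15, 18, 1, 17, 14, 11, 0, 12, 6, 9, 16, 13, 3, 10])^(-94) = [18, 1, 2, 4, 10, 8, 15, 7, 11, 9, 13, 6, 12, 5, 14, 17, 3, 0, 16]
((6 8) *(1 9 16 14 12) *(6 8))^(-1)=(1 12 14 16 9)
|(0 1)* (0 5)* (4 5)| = |(0 1 4 5)| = 4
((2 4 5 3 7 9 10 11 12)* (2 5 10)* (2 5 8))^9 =((2 4 10 11 12 8)(3 7 9 5))^9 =(2 11)(3 7 9 5)(4 12)(8 10)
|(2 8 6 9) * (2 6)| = |(2 8)(6 9)| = 2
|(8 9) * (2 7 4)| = 6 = |(2 7 4)(8 9)|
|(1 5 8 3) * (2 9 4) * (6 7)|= 12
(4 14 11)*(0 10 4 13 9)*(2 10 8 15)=(0 8 15 2 10 4 14 11 13 9)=[8, 1, 10, 3, 14, 5, 6, 7, 15, 0, 4, 13, 12, 9, 11, 2]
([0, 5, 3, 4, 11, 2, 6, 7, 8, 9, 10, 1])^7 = [0, 5, 3, 4, 11, 2, 6, 7, 8, 9, 10, 1]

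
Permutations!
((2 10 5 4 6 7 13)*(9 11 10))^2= ((2 9 11 10 5 4 6 7 13))^2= (2 11 5 6 13 9 10 4 7)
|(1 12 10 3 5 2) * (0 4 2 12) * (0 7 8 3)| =|(0 4 2 1 7 8 3 5 12 10)| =10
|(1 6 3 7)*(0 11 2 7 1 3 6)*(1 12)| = |(0 11 2 7 3 12 1)| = 7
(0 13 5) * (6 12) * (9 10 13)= (0 9 10 13 5)(6 12)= [9, 1, 2, 3, 4, 0, 12, 7, 8, 10, 13, 11, 6, 5]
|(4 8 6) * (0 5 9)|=|(0 5 9)(4 8 6)|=3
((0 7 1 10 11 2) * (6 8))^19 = (0 7 1 10 11 2)(6 8)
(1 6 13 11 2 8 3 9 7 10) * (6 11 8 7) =[0, 11, 7, 9, 4, 5, 13, 10, 3, 6, 1, 2, 12, 8] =(1 11 2 7 10)(3 9 6 13 8)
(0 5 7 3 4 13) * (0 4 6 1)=(0 5 7 3 6 1)(4 13)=[5, 0, 2, 6, 13, 7, 1, 3, 8, 9, 10, 11, 12, 4]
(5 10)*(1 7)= (1 7)(5 10)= [0, 7, 2, 3, 4, 10, 6, 1, 8, 9, 5]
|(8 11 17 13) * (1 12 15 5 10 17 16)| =|(1 12 15 5 10 17 13 8 11 16)| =10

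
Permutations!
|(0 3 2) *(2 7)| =4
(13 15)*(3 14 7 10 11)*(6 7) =(3 14 6 7 10 11)(13 15) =[0, 1, 2, 14, 4, 5, 7, 10, 8, 9, 11, 3, 12, 15, 6, 13]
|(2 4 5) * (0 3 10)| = 3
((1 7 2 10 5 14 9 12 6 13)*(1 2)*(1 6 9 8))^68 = ((1 7 6 13 2 10 5 14 8)(9 12))^68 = (1 10 7 5 6 14 13 8 2)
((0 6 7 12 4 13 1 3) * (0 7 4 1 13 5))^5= (13)(0 6 4 5)(1 3 7 12)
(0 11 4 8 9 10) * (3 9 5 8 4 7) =(0 11 7 3 9 10)(5 8) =[11, 1, 2, 9, 4, 8, 6, 3, 5, 10, 0, 7]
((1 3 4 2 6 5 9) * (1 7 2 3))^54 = ((2 6 5 9 7)(3 4))^54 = (2 7 9 5 6)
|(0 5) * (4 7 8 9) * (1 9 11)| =|(0 5)(1 9 4 7 8 11)| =6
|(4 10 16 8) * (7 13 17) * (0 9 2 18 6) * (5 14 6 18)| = 12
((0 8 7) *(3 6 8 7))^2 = ((0 7)(3 6 8))^2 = (3 8 6)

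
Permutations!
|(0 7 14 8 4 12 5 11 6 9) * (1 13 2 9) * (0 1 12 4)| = |(0 7 14 8)(1 13 2 9)(5 11 6 12)| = 4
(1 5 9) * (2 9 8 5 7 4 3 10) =(1 7 4 3 10 2 9)(5 8) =[0, 7, 9, 10, 3, 8, 6, 4, 5, 1, 2]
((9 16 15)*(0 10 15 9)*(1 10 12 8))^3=((0 12 8 1 10 15)(9 16))^3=(0 1)(8 15)(9 16)(10 12)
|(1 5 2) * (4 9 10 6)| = 12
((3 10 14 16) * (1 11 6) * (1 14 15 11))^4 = (3 6 10 14 15 16 11)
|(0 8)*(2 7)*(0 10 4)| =|(0 8 10 4)(2 7)| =4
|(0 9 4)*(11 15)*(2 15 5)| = |(0 9 4)(2 15 11 5)| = 12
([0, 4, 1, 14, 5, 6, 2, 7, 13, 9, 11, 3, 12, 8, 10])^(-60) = (14)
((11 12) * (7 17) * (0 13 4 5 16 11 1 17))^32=(0 4 16 12 17)(1 7 13 5 11)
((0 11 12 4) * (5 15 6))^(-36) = ((0 11 12 4)(5 15 6))^(-36) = (15)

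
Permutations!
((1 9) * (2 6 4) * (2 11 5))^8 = (2 11 6 5 4)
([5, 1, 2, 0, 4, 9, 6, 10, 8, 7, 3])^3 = (0 7)(3 9)(5 10)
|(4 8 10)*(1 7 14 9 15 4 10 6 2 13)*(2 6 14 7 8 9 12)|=6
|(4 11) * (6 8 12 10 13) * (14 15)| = 10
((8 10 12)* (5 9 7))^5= ((5 9 7)(8 10 12))^5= (5 7 9)(8 12 10)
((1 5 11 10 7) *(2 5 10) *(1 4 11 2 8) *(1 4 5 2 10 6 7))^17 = (1 7 10 6 5)(4 8 11)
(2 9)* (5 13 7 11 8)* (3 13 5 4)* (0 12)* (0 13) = [12, 1, 9, 0, 3, 5, 6, 11, 4, 2, 10, 8, 13, 7] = (0 12 13 7 11 8 4 3)(2 9)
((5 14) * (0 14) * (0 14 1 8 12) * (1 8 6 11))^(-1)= (0 12 8)(1 11 6)(5 14)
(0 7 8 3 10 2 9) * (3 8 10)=(0 7 10 2 9)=[7, 1, 9, 3, 4, 5, 6, 10, 8, 0, 2]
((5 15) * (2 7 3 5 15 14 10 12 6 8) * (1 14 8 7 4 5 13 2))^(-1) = (15)(1 8 5 4 2 13 3 7 6 12 10 14)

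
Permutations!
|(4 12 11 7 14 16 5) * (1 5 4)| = |(1 5)(4 12 11 7 14 16)| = 6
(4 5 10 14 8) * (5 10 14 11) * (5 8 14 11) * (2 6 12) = (14)(2 6 12)(4 10 5 11 8) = [0, 1, 6, 3, 10, 11, 12, 7, 4, 9, 5, 8, 2, 13, 14]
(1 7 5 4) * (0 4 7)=(0 4 1)(5 7)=[4, 0, 2, 3, 1, 7, 6, 5]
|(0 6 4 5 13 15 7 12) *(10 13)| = 9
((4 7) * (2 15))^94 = (15)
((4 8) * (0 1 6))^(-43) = (0 6 1)(4 8)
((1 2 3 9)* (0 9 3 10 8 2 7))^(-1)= ((0 9 1 7)(2 10 8))^(-1)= (0 7 1 9)(2 8 10)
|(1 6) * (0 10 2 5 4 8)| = 6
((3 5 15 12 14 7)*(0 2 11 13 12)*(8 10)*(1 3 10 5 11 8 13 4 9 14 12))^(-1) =(0 15 5 8 2)(1 13 10 7 14 9 4 11 3)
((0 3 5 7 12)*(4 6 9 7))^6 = (0 7 6 5)(3 12 9 4)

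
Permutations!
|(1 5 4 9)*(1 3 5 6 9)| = 6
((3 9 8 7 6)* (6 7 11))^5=((3 9 8 11 6))^5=(11)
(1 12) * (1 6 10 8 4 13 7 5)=(1 12 6 10 8 4 13 7 5)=[0, 12, 2, 3, 13, 1, 10, 5, 4, 9, 8, 11, 6, 7]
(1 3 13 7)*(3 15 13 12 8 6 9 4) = [0, 15, 2, 12, 3, 5, 9, 1, 6, 4, 10, 11, 8, 7, 14, 13] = (1 15 13 7)(3 12 8 6 9 4)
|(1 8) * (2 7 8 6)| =5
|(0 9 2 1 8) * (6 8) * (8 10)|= 7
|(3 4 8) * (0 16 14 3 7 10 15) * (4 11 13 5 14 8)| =30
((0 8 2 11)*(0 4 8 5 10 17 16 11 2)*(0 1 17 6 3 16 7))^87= ((0 5 10 6 3 16 11 4 8 1 17 7))^87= (0 6 11 1)(3 4 17 5)(7 10 16 8)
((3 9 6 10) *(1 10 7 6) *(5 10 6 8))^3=((1 6 7 8 5 10 3 9))^3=(1 8 3 6 5 9 7 10)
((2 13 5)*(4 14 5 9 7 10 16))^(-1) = (2 5 14 4 16 10 7 9 13)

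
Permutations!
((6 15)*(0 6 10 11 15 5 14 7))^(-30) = ((0 6 5 14 7)(10 11 15))^(-30) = (15)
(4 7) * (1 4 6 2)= [0, 4, 1, 3, 7, 5, 2, 6]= (1 4 7 6 2)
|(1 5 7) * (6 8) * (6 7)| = 5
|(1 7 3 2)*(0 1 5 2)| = |(0 1 7 3)(2 5)| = 4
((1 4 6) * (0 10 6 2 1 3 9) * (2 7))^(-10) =(10)(1 7)(2 4)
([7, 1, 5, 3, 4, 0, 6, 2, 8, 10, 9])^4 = [0, 1, 2, 3, 4, 5, 6, 7, 8, 9, 10]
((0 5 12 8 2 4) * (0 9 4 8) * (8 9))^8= ((0 5 12)(2 9 4 8))^8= (0 12 5)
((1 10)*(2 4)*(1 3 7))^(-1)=(1 7 3 10)(2 4)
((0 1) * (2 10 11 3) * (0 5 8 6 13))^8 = (0 5 6)(1 8 13) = ((0 1 5 8 6 13)(2 10 11 3))^8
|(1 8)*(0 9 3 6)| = |(0 9 3 6)(1 8)| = 4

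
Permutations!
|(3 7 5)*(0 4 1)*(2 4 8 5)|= |(0 8 5 3 7 2 4 1)|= 8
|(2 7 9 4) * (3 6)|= 4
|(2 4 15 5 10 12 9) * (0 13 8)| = |(0 13 8)(2 4 15 5 10 12 9)| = 21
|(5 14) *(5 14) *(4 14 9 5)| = 4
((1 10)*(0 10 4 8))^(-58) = (0 1 8 10 4)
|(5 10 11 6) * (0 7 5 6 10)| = |(0 7 5)(10 11)| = 6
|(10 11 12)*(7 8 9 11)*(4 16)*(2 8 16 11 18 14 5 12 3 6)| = |(2 8 9 18 14 5 12 10 7 16 4 11 3 6)| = 14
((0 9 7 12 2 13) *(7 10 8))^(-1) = ((0 9 10 8 7 12 2 13))^(-1) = (0 13 2 12 7 8 10 9)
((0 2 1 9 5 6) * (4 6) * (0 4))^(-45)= ((0 2 1 9 5)(4 6))^(-45)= (9)(4 6)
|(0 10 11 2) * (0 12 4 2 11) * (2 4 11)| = 6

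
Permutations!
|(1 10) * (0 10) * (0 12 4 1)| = 6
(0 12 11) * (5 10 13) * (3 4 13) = (0 12 11)(3 4 13 5 10) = [12, 1, 2, 4, 13, 10, 6, 7, 8, 9, 3, 0, 11, 5]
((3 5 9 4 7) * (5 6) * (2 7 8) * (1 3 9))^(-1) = ((1 3 6 5)(2 7 9 4 8))^(-1) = (1 5 6 3)(2 8 4 9 7)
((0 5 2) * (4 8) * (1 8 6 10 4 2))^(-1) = ((0 5 1 8 2)(4 6 10))^(-1) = (0 2 8 1 5)(4 10 6)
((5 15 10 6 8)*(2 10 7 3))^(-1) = ((2 10 6 8 5 15 7 3))^(-1) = (2 3 7 15 5 8 6 10)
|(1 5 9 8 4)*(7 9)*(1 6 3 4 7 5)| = |(3 4 6)(7 9 8)| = 3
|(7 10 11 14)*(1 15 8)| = |(1 15 8)(7 10 11 14)| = 12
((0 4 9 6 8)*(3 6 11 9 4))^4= (11)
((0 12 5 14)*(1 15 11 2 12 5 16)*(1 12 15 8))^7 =(0 5 14)(1 8)(2 15 11)(12 16)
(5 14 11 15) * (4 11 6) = [0, 1, 2, 3, 11, 14, 4, 7, 8, 9, 10, 15, 12, 13, 6, 5] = (4 11 15 5 14 6)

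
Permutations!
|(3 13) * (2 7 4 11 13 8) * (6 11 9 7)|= 6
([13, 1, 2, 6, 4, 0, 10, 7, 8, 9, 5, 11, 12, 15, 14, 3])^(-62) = [13, 1, 2, 6, 4, 0, 10, 7, 8, 9, 5, 11, 12, 15, 14, 3]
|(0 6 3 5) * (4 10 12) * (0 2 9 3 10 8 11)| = |(0 6 10 12 4 8 11)(2 9 3 5)| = 28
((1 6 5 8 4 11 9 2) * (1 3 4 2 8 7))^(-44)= (2 9 4)(3 8 11)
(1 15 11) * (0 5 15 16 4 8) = (0 5 15 11 1 16 4 8) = [5, 16, 2, 3, 8, 15, 6, 7, 0, 9, 10, 1, 12, 13, 14, 11, 4]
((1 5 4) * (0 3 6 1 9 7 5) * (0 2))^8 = ((0 3 6 1 2)(4 9 7 5))^8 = (9)(0 1 3 2 6)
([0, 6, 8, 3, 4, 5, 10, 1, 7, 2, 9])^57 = (1 6 10 9 2 8 7)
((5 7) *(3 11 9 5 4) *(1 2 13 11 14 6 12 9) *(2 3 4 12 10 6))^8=(1 14 13)(2 11 3)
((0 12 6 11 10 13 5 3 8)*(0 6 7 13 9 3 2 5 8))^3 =((0 12 7 13 8 6 11 10 9 3)(2 5))^3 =(0 13 11 3 7 6 9 12 8 10)(2 5)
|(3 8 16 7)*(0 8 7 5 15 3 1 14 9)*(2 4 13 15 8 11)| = |(0 11 2 4 13 15 3 7 1 14 9)(5 8 16)| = 33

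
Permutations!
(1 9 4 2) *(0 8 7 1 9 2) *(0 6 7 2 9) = (0 8 2)(1 9 4 6 7) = [8, 9, 0, 3, 6, 5, 7, 1, 2, 4]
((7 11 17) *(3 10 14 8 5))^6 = ((3 10 14 8 5)(7 11 17))^6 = (17)(3 10 14 8 5)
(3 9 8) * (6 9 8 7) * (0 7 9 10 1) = (0 7 6 10 1)(3 8) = [7, 0, 2, 8, 4, 5, 10, 6, 3, 9, 1]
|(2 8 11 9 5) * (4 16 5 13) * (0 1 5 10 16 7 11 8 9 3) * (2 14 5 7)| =|(0 1 7 11 3)(2 9 13 4)(5 14)(10 16)| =20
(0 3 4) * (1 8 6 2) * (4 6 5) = (0 3 6 2 1 8 5 4) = [3, 8, 1, 6, 0, 4, 2, 7, 5]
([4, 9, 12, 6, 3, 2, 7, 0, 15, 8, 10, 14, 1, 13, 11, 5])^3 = (0 6 4 7 3)(1 15 12 8 2 9 5)(11 14)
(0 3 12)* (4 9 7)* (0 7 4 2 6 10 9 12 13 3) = [0, 1, 6, 13, 12, 5, 10, 2, 8, 4, 9, 11, 7, 3] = (2 6 10 9 4 12 7)(3 13)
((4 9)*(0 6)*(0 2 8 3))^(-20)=((0 6 2 8 3)(4 9))^(-20)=(9)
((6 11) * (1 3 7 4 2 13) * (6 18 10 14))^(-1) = ((1 3 7 4 2 13)(6 11 18 10 14))^(-1) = (1 13 2 4 7 3)(6 14 10 18 11)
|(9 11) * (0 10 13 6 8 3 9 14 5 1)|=11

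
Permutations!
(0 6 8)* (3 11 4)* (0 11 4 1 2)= [6, 2, 0, 4, 3, 5, 8, 7, 11, 9, 10, 1]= (0 6 8 11 1 2)(3 4)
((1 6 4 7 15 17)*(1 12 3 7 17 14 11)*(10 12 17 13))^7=(17)(1 7 13 11 3 4 14 12 6 15 10)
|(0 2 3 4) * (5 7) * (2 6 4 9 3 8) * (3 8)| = 12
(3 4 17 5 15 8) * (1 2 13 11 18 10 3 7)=(1 2 13 11 18 10 3 4 17 5 15 8 7)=[0, 2, 13, 4, 17, 15, 6, 1, 7, 9, 3, 18, 12, 11, 14, 8, 16, 5, 10]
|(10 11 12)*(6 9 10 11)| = 6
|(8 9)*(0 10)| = |(0 10)(8 9)| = 2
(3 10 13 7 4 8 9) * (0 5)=(0 5)(3 10 13 7 4 8 9)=[5, 1, 2, 10, 8, 0, 6, 4, 9, 3, 13, 11, 12, 7]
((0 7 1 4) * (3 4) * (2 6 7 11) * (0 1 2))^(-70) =(11)(1 4 3)(2 7 6)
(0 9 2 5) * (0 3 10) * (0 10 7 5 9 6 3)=(10)(0 6 3 7 5)(2 9)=[6, 1, 9, 7, 4, 0, 3, 5, 8, 2, 10]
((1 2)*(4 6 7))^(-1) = (1 2)(4 7 6)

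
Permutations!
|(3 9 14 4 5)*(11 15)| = |(3 9 14 4 5)(11 15)| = 10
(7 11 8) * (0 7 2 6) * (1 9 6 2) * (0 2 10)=[7, 9, 10, 3, 4, 5, 2, 11, 1, 6, 0, 8]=(0 7 11 8 1 9 6 2 10)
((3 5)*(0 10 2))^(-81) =(10)(3 5) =((0 10 2)(3 5))^(-81)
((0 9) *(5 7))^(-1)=((0 9)(5 7))^(-1)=(0 9)(5 7)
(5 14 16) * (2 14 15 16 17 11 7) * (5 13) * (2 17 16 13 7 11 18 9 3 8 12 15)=(2 14 16 7 17 18 9 3 8 12 15 13 5)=[0, 1, 14, 8, 4, 2, 6, 17, 12, 3, 10, 11, 15, 5, 16, 13, 7, 18, 9]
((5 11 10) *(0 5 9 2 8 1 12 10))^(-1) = (0 11 5)(1 8 2 9 10 12)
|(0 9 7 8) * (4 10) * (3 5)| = 4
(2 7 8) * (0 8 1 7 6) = (0 8 2 6)(1 7) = [8, 7, 6, 3, 4, 5, 0, 1, 2]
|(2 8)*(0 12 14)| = 6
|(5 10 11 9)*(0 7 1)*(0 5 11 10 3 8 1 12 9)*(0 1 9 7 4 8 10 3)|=14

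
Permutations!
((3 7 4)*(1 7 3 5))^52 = (7)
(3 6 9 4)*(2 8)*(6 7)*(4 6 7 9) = (2 8)(3 9 6 4) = [0, 1, 8, 9, 3, 5, 4, 7, 2, 6]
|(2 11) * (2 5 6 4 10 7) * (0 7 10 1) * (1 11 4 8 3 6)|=21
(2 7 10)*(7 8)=(2 8 7 10)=[0, 1, 8, 3, 4, 5, 6, 10, 7, 9, 2]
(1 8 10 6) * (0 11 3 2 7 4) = (0 11 3 2 7 4)(1 8 10 6) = [11, 8, 7, 2, 0, 5, 1, 4, 10, 9, 6, 3]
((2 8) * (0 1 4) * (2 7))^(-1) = (0 4 1)(2 7 8)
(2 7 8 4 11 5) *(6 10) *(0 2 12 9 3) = [2, 1, 7, 0, 11, 12, 10, 8, 4, 3, 6, 5, 9] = (0 2 7 8 4 11 5 12 9 3)(6 10)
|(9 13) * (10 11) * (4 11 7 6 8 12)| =14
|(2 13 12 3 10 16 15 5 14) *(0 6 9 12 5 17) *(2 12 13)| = |(0 6 9 13 5 14 12 3 10 16 15 17)| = 12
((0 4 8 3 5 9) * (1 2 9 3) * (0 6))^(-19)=((0 4 8 1 2 9 6)(3 5))^(-19)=(0 8 2 6 4 1 9)(3 5)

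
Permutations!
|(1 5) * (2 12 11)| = 6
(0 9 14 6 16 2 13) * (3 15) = (0 9 14 6 16 2 13)(3 15) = [9, 1, 13, 15, 4, 5, 16, 7, 8, 14, 10, 11, 12, 0, 6, 3, 2]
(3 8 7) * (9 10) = (3 8 7)(9 10) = [0, 1, 2, 8, 4, 5, 6, 3, 7, 10, 9]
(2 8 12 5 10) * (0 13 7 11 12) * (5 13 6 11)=(0 6 11 12 13 7 5 10 2 8)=[6, 1, 8, 3, 4, 10, 11, 5, 0, 9, 2, 12, 13, 7]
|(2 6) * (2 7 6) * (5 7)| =3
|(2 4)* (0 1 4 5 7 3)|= |(0 1 4 2 5 7 3)|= 7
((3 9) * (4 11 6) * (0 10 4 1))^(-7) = (0 1 6 11 4 10)(3 9)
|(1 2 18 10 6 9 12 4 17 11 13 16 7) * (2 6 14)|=20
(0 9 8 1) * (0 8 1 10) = (0 9 1 8 10) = [9, 8, 2, 3, 4, 5, 6, 7, 10, 1, 0]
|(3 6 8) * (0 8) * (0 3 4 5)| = |(0 8 4 5)(3 6)| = 4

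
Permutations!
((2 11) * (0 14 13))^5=(0 13 14)(2 11)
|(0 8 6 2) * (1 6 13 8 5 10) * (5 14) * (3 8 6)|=10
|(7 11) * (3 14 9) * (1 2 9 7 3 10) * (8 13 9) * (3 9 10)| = |(1 2 8 13 10)(3 14 7 11 9)| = 5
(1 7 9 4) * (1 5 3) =[0, 7, 2, 1, 5, 3, 6, 9, 8, 4] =(1 7 9 4 5 3)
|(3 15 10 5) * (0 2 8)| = 12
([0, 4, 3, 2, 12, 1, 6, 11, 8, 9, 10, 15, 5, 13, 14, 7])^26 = (1 12)(4 5)(7 15 11)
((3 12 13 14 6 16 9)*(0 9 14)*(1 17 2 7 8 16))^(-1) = (0 13 12 3 9)(1 6 14 16 8 7 2 17)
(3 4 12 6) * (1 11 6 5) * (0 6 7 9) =(0 6 3 4 12 5 1 11 7 9) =[6, 11, 2, 4, 12, 1, 3, 9, 8, 0, 10, 7, 5]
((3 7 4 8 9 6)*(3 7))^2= (4 9 7 8 6)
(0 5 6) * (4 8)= [5, 1, 2, 3, 8, 6, 0, 7, 4]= (0 5 6)(4 8)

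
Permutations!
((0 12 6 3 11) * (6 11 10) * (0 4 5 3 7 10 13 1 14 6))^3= (0 4 13 6)(1 7 12 5)(3 14 10 11)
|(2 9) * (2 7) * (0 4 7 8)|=6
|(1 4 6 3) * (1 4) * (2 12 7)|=3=|(2 12 7)(3 4 6)|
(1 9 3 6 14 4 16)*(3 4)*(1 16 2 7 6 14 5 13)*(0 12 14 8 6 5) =(16)(0 12 14 3 8 6)(1 9 4 2 7 5 13) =[12, 9, 7, 8, 2, 13, 0, 5, 6, 4, 10, 11, 14, 1, 3, 15, 16]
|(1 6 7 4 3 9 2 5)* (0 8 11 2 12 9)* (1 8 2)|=10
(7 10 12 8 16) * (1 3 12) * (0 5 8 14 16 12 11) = (0 5 8 12 14 16 7 10 1 3 11) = [5, 3, 2, 11, 4, 8, 6, 10, 12, 9, 1, 0, 14, 13, 16, 15, 7]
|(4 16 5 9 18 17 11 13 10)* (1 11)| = 10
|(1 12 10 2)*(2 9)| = 5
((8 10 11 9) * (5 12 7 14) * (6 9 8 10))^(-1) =(5 14 7 12)(6 8 11 10 9)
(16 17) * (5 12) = (5 12)(16 17) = [0, 1, 2, 3, 4, 12, 6, 7, 8, 9, 10, 11, 5, 13, 14, 15, 17, 16]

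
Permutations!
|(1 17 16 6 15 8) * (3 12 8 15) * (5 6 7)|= 9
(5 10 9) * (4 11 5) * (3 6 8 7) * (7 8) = (3 6 7)(4 11 5 10 9) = [0, 1, 2, 6, 11, 10, 7, 3, 8, 4, 9, 5]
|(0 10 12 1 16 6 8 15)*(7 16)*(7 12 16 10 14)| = 8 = |(0 14 7 10 16 6 8 15)(1 12)|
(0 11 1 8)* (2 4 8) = (0 11 1 2 4 8) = [11, 2, 4, 3, 8, 5, 6, 7, 0, 9, 10, 1]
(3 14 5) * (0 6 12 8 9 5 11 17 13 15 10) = (0 6 12 8 9 5 3 14 11 17 13 15 10) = [6, 1, 2, 14, 4, 3, 12, 7, 9, 5, 0, 17, 8, 15, 11, 10, 16, 13]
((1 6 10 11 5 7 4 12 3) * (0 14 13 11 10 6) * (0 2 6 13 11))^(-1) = (0 13 6 2 1 3 12 4 7 5 11 14)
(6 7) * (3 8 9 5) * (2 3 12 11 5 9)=(2 3 8)(5 12 11)(6 7)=[0, 1, 3, 8, 4, 12, 7, 6, 2, 9, 10, 5, 11]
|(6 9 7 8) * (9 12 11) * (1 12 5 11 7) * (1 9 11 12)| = 5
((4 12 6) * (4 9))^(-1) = (4 9 6 12)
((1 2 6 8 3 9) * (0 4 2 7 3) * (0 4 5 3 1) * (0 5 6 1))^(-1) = (0 7 1 2 4 8 6)(3 5 9)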